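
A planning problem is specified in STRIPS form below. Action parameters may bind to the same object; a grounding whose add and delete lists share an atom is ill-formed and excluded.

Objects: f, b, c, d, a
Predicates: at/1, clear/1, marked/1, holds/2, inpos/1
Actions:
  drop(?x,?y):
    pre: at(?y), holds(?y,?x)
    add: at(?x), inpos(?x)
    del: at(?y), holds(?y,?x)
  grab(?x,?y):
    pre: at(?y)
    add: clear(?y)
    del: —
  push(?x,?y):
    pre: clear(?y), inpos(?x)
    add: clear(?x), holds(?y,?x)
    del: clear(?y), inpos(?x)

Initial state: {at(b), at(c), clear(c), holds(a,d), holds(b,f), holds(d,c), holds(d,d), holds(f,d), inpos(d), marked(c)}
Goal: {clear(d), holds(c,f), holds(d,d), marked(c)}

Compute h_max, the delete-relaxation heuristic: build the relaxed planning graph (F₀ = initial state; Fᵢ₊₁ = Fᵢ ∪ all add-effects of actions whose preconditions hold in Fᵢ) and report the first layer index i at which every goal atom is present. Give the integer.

F0 = init (10 atoms)
F1 = F0 ∪ {at(f), clear(b), clear(d), holds(c,d), inpos(f)}  (15 atoms)
F2 = F1 ∪ {at(d), clear(f), holds(b,d), holds(c,f), holds(d,f)}  (20 atoms)
goal ⊆ F2  ⇒  h_max = 2

2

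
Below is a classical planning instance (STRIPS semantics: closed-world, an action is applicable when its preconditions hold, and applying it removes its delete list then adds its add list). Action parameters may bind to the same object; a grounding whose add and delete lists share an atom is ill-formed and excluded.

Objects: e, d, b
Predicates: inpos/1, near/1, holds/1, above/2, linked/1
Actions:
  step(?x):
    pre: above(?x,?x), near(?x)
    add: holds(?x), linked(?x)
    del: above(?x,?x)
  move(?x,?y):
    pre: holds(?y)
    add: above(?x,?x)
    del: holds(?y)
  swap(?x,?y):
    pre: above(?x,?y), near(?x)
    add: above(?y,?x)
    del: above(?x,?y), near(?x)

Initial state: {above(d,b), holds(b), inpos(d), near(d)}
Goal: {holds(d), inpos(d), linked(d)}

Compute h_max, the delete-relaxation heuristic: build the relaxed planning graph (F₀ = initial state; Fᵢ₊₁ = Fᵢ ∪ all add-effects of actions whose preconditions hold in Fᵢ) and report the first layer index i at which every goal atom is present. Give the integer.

2

F0 = init (4 atoms)
F1 = F0 ∪ {above(b,b), above(b,d), above(d,d), above(e,e)}  (8 atoms)
F2 = F1 ∪ {holds(d), linked(d)}  (10 atoms)
goal ⊆ F2  ⇒  h_max = 2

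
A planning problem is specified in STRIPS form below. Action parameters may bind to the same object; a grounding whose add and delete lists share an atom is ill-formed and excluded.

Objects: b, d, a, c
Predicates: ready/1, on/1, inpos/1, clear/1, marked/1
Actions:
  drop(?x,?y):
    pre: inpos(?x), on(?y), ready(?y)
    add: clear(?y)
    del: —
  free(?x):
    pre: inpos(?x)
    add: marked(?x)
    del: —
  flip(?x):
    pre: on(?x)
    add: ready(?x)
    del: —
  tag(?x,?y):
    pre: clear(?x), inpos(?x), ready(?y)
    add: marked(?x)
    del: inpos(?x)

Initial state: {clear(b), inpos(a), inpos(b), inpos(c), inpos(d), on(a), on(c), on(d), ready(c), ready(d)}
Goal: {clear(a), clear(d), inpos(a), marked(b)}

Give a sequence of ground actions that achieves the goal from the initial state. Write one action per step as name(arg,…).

1. drop(b,d)  →  {clear(b), clear(d), inpos(a), inpos(b), inpos(c), inpos(d), on(a), on(c), on(d), ready(c), ready(d)}
2. free(b)  →  {clear(b), clear(d), inpos(a), inpos(b), inpos(c), inpos(d), marked(b), on(a), on(c), on(d), ready(c), ready(d)}
3. flip(a)  →  {clear(b), clear(d), inpos(a), inpos(b), inpos(c), inpos(d), marked(b), on(a), on(c), on(d), ready(a), ready(c), ready(d)}
4. drop(b,a)  →  {clear(a), clear(b), clear(d), inpos(a), inpos(b), inpos(c), inpos(d), marked(b), on(a), on(c), on(d), ready(a), ready(c), ready(d)}

drop(b,d); free(b); flip(a); drop(b,a)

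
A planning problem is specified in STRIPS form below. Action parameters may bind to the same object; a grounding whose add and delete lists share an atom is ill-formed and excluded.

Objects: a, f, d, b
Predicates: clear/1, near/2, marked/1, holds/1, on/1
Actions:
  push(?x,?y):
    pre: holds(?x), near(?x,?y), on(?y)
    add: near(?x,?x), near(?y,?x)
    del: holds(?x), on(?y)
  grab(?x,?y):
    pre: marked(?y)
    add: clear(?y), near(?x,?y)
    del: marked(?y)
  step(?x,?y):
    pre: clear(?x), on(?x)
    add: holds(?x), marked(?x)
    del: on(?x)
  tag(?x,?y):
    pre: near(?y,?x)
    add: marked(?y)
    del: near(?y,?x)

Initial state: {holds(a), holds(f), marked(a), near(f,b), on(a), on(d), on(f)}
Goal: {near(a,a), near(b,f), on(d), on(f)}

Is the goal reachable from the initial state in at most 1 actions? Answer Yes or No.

No

1. grab(a,a)  →  {clear(a), holds(a), holds(f), near(a,a), near(f,b), on(a), on(d), on(f)}
2. tag(b,f)  →  {clear(a), holds(a), holds(f), marked(f), near(a,a), on(a), on(d), on(f)}
3. grab(b,f)  →  {clear(a), clear(f), holds(a), holds(f), near(a,a), near(b,f), on(a), on(d), on(f)}
optimal plan length = 3; 3 > 1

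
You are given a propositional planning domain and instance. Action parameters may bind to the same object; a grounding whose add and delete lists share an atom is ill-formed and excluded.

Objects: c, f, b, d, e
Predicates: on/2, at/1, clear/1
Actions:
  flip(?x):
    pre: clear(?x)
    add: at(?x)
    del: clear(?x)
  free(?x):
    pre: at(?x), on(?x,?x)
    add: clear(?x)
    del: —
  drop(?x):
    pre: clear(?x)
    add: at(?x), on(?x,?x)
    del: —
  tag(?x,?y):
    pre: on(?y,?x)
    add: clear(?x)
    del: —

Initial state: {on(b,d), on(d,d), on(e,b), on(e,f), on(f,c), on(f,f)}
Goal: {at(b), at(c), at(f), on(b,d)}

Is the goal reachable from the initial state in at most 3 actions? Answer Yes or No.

No

1. tag(c,f)  →  {clear(c), on(b,d), on(d,d), on(e,b), on(e,f), on(f,c), on(f,f)}
2. flip(c)  →  {at(c), on(b,d), on(d,d), on(e,b), on(e,f), on(f,c), on(f,f)}
3. tag(f,f)  →  {at(c), clear(f), on(b,d), on(d,d), on(e,b), on(e,f), on(f,c), on(f,f)}
4. flip(f)  →  {at(c), at(f), on(b,d), on(d,d), on(e,b), on(e,f), on(f,c), on(f,f)}
5. tag(b,e)  →  {at(c), at(f), clear(b), on(b,d), on(d,d), on(e,b), on(e,f), on(f,c), on(f,f)}
6. flip(b)  →  {at(b), at(c), at(f), on(b,d), on(d,d), on(e,b), on(e,f), on(f,c), on(f,f)}
optimal plan length = 6; 6 > 3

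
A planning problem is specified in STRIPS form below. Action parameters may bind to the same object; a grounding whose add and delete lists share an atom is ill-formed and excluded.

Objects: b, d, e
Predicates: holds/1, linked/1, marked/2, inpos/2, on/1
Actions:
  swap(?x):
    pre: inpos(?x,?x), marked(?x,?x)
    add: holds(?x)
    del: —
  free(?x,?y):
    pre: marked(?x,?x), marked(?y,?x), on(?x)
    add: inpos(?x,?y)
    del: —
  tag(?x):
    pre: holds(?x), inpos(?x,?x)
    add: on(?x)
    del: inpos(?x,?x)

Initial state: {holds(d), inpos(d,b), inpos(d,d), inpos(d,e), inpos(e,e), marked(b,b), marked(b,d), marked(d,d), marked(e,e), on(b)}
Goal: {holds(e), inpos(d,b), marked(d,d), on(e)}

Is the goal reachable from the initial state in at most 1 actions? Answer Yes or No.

1. swap(e)  →  {holds(d), holds(e), inpos(d,b), inpos(d,d), inpos(d,e), inpos(e,e), marked(b,b), marked(b,d), marked(d,d), marked(e,e), on(b)}
2. tag(e)  →  {holds(d), holds(e), inpos(d,b), inpos(d,d), inpos(d,e), marked(b,b), marked(b,d), marked(d,d), marked(e,e), on(b), on(e)}
optimal plan length = 2; 2 > 1

No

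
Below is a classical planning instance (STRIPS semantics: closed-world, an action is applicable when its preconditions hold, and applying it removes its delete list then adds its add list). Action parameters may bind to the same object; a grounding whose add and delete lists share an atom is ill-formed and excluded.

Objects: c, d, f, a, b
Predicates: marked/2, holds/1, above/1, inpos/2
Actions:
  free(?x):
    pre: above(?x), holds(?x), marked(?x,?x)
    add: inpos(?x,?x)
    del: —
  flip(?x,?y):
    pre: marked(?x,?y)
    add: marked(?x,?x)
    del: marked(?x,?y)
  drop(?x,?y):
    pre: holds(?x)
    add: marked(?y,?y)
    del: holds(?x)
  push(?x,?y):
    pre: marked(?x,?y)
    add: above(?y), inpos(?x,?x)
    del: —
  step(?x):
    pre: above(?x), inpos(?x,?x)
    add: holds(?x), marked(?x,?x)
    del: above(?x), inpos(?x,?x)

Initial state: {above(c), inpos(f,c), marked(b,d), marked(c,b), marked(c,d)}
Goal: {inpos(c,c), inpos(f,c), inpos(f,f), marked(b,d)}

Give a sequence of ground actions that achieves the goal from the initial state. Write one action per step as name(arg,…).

1. push(c,d)  →  {above(c), above(d), inpos(c,c), inpos(f,c), marked(b,d), marked(c,b), marked(c,d)}
2. step(c)  →  {above(d), holds(c), inpos(f,c), marked(b,d), marked(c,b), marked(c,c), marked(c,d)}
3. drop(c,f)  →  {above(d), inpos(f,c), marked(b,d), marked(c,b), marked(c,c), marked(c,d), marked(f,f)}
4. push(c,c)  →  {above(c), above(d), inpos(c,c), inpos(f,c), marked(b,d), marked(c,b), marked(c,c), marked(c,d), marked(f,f)}
5. push(f,f)  →  {above(c), above(d), above(f), inpos(c,c), inpos(f,c), inpos(f,f), marked(b,d), marked(c,b), marked(c,c), marked(c,d), marked(f,f)}

push(c,d); step(c); drop(c,f); push(c,c); push(f,f)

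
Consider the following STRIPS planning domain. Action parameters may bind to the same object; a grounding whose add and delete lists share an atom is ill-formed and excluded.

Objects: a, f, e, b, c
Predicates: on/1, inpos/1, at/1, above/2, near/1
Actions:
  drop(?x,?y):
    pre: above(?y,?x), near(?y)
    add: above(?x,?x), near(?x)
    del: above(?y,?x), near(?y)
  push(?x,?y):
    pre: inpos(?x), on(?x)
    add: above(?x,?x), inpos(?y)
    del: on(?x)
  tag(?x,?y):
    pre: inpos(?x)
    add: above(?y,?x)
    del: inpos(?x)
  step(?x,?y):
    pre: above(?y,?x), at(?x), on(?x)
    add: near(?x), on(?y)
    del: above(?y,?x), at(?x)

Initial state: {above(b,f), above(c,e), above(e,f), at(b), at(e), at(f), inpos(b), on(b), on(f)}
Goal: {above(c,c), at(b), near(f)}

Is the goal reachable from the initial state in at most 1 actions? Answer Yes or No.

No

1. push(b,c)  →  {above(b,b), above(b,f), above(c,e), above(e,f), at(b), at(e), at(f), inpos(b), inpos(c), on(f)}
2. tag(c,c)  →  {above(b,b), above(b,f), above(c,c), above(c,e), above(e,f), at(b), at(e), at(f), inpos(b), on(f)}
3. step(f,e)  →  {above(b,b), above(b,f), above(c,c), above(c,e), at(b), at(e), inpos(b), near(f), on(e), on(f)}
optimal plan length = 3; 3 > 1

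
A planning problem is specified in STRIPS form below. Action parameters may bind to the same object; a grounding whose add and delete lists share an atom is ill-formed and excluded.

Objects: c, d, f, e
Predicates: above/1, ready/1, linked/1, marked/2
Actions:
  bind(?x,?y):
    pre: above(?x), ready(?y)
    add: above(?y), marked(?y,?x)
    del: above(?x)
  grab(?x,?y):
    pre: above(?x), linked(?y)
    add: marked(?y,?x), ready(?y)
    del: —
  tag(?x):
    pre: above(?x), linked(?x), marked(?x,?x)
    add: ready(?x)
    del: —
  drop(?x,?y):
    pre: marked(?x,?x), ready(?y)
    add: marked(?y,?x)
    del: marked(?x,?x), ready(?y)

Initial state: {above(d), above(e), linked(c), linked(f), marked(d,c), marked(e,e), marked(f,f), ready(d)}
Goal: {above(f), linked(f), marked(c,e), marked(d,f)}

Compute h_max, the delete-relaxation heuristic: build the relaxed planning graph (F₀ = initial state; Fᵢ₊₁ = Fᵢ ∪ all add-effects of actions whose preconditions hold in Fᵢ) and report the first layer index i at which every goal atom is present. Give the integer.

F0 = init (8 atoms)
F1 = F0 ∪ {marked(c,d), marked(c,e), marked(d,e), marked(d,f), marked(f,d), marked(f,e), ready(c), ready(f)}  (16 atoms)
F2 = F1 ∪ {above(c), above(f), marked(c,f)}  (19 atoms)
goal ⊆ F2  ⇒  h_max = 2

2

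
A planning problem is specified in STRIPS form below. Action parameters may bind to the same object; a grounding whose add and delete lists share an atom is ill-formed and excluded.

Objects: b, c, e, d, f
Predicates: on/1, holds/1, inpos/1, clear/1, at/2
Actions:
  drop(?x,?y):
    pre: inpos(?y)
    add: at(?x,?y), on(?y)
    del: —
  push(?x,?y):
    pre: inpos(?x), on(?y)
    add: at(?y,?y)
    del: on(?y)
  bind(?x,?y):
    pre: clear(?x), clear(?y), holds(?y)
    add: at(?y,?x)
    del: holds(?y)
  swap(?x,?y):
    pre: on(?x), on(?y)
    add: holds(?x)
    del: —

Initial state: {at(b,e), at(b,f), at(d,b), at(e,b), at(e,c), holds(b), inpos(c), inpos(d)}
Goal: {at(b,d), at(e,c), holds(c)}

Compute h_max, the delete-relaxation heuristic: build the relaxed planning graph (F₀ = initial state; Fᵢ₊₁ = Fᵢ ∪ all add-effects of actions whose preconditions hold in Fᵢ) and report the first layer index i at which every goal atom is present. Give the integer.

2

F0 = init (8 atoms)
F1 = F0 ∪ {at(b,c), at(b,d), at(c,c), at(c,d), at(d,c), at(d,d), at(e,d), at(f,c), at(f,d), on(c), on(d)}  (19 atoms)
F2 = F1 ∪ {holds(c), holds(d)}  (21 atoms)
goal ⊆ F2  ⇒  h_max = 2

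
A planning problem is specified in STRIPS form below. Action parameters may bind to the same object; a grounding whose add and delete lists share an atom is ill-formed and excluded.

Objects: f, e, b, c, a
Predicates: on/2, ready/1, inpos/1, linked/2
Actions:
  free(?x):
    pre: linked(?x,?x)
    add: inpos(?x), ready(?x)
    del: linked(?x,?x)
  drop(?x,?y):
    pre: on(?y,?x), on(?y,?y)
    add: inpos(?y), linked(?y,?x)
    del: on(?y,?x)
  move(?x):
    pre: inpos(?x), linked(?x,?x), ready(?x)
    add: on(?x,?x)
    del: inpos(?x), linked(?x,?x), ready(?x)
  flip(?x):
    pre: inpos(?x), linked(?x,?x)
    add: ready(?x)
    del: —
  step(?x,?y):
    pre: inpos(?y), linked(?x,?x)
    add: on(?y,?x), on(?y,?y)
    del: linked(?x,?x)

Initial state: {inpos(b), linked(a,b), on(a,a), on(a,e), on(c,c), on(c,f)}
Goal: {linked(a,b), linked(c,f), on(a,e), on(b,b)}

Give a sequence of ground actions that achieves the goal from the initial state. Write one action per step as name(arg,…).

1. drop(f,c)  →  {inpos(b), inpos(c), linked(a,b), linked(c,f), on(a,a), on(a,e), on(c,c)}
2. drop(c,c)  →  {inpos(b), inpos(c), linked(a,b), linked(c,c), linked(c,f), on(a,a), on(a,e)}
3. step(c,b)  →  {inpos(b), inpos(c), linked(a,b), linked(c,f), on(a,a), on(a,e), on(b,b), on(b,c)}

drop(f,c); drop(c,c); step(c,b)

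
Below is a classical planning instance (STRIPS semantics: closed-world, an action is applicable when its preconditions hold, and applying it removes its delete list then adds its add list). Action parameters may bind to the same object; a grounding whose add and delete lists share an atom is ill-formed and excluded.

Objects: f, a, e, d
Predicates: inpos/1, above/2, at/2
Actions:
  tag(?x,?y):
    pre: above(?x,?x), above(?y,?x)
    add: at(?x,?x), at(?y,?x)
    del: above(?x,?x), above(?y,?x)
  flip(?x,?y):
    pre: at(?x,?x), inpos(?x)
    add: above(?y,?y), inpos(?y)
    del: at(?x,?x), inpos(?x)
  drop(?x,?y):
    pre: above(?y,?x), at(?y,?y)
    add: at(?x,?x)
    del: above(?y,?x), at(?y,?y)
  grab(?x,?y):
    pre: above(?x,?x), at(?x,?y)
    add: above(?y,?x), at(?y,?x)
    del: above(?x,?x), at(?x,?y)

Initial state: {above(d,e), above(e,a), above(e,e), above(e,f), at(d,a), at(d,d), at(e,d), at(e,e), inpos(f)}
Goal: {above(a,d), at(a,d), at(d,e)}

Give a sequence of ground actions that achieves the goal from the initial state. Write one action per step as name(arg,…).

tag(e,d); drop(f,e); flip(f,d); grab(d,a)

1. tag(e,d)  →  {above(e,a), above(e,f), at(d,a), at(d,d), at(d,e), at(e,d), at(e,e), inpos(f)}
2. drop(f,e)  →  {above(e,a), at(d,a), at(d,d), at(d,e), at(e,d), at(f,f), inpos(f)}
3. flip(f,d)  →  {above(d,d), above(e,a), at(d,a), at(d,d), at(d,e), at(e,d), inpos(d)}
4. grab(d,a)  →  {above(a,d), above(e,a), at(a,d), at(d,d), at(d,e), at(e,d), inpos(d)}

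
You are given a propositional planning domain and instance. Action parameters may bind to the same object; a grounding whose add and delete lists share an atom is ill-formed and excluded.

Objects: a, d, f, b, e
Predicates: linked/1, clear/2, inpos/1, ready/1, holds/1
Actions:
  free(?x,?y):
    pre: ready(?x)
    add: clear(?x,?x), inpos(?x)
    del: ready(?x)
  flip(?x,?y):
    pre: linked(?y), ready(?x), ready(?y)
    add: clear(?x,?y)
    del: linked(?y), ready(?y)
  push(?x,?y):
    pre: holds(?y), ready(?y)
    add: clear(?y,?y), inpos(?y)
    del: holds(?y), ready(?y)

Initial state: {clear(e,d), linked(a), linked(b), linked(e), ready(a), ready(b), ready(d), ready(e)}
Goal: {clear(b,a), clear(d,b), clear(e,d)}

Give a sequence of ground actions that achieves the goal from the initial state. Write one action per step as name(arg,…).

1. flip(b,a)  →  {clear(b,a), clear(e,d), linked(b), linked(e), ready(b), ready(d), ready(e)}
2. flip(d,b)  →  {clear(b,a), clear(d,b), clear(e,d), linked(e), ready(d), ready(e)}

flip(b,a); flip(d,b)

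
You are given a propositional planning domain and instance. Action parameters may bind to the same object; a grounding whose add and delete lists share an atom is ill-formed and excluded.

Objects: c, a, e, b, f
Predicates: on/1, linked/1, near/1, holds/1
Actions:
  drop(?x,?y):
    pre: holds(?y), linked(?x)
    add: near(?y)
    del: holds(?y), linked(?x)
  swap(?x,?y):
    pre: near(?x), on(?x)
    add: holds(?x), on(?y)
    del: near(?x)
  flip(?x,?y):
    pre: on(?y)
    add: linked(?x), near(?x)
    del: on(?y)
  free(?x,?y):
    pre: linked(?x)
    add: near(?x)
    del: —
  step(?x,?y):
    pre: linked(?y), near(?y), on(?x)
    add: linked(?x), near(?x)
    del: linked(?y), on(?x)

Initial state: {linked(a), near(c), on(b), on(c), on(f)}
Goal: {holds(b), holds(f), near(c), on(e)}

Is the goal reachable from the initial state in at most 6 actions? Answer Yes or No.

1. flip(b,c)  →  {linked(a), linked(b), near(b), near(c), on(b), on(f)}
2. swap(b,c)  →  {holds(b), linked(a), linked(b), near(c), on(b), on(c), on(f)}
3. flip(f,c)  →  {holds(b), linked(a), linked(b), linked(f), near(c), near(f), on(b), on(f)}
4. swap(f,e)  →  {holds(b), holds(f), linked(a), linked(b), linked(f), near(c), on(b), on(e), on(f)}
optimal plan length = 4; 4 ≤ 6

Yes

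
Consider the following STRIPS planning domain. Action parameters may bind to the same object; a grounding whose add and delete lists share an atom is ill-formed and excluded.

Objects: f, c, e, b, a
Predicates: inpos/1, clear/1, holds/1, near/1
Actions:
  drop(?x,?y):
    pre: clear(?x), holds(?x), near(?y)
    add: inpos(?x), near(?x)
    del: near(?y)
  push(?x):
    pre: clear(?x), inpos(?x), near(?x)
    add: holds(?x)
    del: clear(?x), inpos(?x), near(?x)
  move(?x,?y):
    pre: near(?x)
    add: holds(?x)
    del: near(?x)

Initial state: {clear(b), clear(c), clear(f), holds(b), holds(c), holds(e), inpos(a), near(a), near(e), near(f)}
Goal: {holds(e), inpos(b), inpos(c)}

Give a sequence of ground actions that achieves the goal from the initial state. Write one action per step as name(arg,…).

drop(c,f); drop(b,c)

1. drop(c,f)  →  {clear(b), clear(c), clear(f), holds(b), holds(c), holds(e), inpos(a), inpos(c), near(a), near(c), near(e)}
2. drop(b,c)  →  {clear(b), clear(c), clear(f), holds(b), holds(c), holds(e), inpos(a), inpos(b), inpos(c), near(a), near(b), near(e)}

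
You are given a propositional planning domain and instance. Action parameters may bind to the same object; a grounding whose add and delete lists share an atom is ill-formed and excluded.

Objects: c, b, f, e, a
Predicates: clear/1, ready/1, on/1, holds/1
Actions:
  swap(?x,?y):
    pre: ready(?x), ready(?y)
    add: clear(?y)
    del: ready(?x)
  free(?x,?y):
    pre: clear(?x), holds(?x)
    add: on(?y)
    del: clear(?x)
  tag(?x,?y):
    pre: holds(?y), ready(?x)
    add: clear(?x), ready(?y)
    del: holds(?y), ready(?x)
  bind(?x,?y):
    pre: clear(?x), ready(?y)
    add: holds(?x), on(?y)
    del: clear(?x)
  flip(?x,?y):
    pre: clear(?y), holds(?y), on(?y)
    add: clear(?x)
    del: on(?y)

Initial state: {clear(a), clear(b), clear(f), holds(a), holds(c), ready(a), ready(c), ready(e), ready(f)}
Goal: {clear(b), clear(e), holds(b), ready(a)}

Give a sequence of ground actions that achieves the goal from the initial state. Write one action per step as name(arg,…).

1. swap(c,e)  →  {clear(a), clear(b), clear(e), clear(f), holds(a), holds(c), ready(a), ready(e), ready(f)}
2. bind(b,a)  →  {clear(a), clear(e), clear(f), holds(a), holds(b), holds(c), on(a), ready(a), ready(e), ready(f)}
3. flip(b,a)  →  {clear(a), clear(b), clear(e), clear(f), holds(a), holds(b), holds(c), ready(a), ready(e), ready(f)}

swap(c,e); bind(b,a); flip(b,a)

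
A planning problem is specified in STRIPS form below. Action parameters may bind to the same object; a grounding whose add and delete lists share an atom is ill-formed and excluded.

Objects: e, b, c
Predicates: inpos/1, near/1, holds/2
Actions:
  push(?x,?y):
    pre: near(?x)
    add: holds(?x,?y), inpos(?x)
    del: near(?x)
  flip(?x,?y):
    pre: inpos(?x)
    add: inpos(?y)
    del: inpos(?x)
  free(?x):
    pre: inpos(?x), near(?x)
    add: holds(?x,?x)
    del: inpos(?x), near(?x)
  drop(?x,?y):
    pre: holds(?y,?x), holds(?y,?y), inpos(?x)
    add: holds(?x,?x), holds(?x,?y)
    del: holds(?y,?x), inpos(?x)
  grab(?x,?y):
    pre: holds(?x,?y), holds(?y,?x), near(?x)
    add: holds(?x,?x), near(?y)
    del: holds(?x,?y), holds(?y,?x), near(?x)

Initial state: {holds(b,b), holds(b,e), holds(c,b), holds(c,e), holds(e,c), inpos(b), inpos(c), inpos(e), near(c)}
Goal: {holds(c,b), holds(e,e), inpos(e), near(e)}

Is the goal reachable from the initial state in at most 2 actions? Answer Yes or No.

1. drop(e,b)  →  {holds(b,b), holds(c,b), holds(c,e), holds(e,b), holds(e,c), holds(e,e), inpos(b), inpos(c), near(c)}
2. flip(b,e)  →  {holds(b,b), holds(c,b), holds(c,e), holds(e,b), holds(e,c), holds(e,e), inpos(c), inpos(e), near(c)}
3. grab(c,e)  →  {holds(b,b), holds(c,b), holds(c,c), holds(e,b), holds(e,e), inpos(c), inpos(e), near(e)}
optimal plan length = 3; 3 > 2

No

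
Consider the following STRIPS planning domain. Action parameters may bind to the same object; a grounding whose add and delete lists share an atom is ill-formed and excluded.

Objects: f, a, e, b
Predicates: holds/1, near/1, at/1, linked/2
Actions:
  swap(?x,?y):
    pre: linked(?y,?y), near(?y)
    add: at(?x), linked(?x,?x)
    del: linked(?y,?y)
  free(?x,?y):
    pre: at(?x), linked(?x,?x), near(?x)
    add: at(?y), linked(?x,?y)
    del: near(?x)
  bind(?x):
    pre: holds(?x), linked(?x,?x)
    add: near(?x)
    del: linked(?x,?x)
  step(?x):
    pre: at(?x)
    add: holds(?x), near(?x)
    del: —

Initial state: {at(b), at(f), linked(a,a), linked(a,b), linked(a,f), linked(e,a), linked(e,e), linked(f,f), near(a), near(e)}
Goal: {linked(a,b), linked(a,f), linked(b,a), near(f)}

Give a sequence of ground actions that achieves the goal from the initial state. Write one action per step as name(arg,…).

swap(b,a); step(f); step(b); free(b,a)

1. swap(b,a)  →  {at(b), at(f), linked(a,b), linked(a,f), linked(b,b), linked(e,a), linked(e,e), linked(f,f), near(a), near(e)}
2. step(f)  →  {at(b), at(f), holds(f), linked(a,b), linked(a,f), linked(b,b), linked(e,a), linked(e,e), linked(f,f), near(a), near(e), near(f)}
3. step(b)  →  {at(b), at(f), holds(b), holds(f), linked(a,b), linked(a,f), linked(b,b), linked(e,a), linked(e,e), linked(f,f), near(a), near(b), near(e), near(f)}
4. free(b,a)  →  {at(a), at(b), at(f), holds(b), holds(f), linked(a,b), linked(a,f), linked(b,a), linked(b,b), linked(e,a), linked(e,e), linked(f,f), near(a), near(e), near(f)}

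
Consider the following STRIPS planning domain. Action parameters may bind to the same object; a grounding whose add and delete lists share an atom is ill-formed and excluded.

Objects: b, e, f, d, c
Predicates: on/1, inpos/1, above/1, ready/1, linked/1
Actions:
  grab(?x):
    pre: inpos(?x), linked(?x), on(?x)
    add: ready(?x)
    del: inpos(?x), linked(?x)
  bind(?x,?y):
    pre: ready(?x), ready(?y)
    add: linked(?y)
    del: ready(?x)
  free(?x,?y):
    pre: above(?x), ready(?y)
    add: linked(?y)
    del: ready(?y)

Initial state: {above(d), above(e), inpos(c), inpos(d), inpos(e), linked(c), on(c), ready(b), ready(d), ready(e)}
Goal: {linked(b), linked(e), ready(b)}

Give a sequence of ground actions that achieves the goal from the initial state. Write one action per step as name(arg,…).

bind(e,e); bind(d,b)

1. bind(e,e)  →  {above(d), above(e), inpos(c), inpos(d), inpos(e), linked(c), linked(e), on(c), ready(b), ready(d)}
2. bind(d,b)  →  {above(d), above(e), inpos(c), inpos(d), inpos(e), linked(b), linked(c), linked(e), on(c), ready(b)}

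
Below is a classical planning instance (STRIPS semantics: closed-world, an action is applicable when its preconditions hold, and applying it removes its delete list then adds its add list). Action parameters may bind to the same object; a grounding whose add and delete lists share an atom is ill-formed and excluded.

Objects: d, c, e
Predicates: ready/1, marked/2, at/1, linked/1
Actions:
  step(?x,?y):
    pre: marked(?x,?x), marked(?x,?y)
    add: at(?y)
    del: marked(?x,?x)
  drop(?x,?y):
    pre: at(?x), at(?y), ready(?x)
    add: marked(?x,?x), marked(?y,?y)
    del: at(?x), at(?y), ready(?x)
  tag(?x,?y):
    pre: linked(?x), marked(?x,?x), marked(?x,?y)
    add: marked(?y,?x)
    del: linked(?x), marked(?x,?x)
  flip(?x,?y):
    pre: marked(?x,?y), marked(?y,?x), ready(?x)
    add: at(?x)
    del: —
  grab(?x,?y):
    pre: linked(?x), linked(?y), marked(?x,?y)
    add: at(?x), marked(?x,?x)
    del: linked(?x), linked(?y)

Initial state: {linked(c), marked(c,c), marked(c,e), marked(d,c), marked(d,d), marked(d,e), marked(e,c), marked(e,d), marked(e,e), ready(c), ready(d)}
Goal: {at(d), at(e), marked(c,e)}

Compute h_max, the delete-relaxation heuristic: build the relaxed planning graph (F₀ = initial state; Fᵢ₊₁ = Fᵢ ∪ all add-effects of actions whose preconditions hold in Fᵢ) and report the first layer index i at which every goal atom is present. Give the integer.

F0 = init (11 atoms)
F1 = F0 ∪ {at(c), at(d), at(e)}  (14 atoms)
goal ⊆ F1  ⇒  h_max = 1

1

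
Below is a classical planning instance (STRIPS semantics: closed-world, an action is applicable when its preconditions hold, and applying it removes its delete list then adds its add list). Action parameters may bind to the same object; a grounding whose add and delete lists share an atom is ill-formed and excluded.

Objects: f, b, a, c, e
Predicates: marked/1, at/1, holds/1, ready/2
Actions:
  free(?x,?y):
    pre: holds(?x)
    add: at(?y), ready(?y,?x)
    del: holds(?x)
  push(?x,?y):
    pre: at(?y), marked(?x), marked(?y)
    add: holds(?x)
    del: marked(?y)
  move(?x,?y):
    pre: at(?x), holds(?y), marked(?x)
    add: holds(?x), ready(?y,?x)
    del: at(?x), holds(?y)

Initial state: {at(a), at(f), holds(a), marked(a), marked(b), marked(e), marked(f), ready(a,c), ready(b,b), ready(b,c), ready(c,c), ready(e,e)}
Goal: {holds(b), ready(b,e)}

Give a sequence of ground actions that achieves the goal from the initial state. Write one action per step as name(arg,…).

push(b,f); push(e,a); free(e,b)

1. push(b,f)  →  {at(a), at(f), holds(a), holds(b), marked(a), marked(b), marked(e), ready(a,c), ready(b,b), ready(b,c), ready(c,c), ready(e,e)}
2. push(e,a)  →  {at(a), at(f), holds(a), holds(b), holds(e), marked(b), marked(e), ready(a,c), ready(b,b), ready(b,c), ready(c,c), ready(e,e)}
3. free(e,b)  →  {at(a), at(b), at(f), holds(a), holds(b), marked(b), marked(e), ready(a,c), ready(b,b), ready(b,c), ready(b,e), ready(c,c), ready(e,e)}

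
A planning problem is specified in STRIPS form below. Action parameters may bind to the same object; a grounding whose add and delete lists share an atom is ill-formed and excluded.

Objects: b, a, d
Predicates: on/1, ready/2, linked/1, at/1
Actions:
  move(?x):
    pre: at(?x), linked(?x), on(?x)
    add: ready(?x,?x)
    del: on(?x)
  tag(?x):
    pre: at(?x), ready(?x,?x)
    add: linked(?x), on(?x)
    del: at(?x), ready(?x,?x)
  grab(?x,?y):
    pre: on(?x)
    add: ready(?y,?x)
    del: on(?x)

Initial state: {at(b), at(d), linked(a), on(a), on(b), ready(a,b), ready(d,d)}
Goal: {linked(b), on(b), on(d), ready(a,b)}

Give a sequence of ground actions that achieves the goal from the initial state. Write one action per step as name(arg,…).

1. tag(d)  →  {at(b), linked(a), linked(d), on(a), on(b), on(d), ready(a,b)}
2. grab(b,b)  →  {at(b), linked(a), linked(d), on(a), on(d), ready(a,b), ready(b,b)}
3. tag(b)  →  {linked(a), linked(b), linked(d), on(a), on(b), on(d), ready(a,b)}

tag(d); grab(b,b); tag(b)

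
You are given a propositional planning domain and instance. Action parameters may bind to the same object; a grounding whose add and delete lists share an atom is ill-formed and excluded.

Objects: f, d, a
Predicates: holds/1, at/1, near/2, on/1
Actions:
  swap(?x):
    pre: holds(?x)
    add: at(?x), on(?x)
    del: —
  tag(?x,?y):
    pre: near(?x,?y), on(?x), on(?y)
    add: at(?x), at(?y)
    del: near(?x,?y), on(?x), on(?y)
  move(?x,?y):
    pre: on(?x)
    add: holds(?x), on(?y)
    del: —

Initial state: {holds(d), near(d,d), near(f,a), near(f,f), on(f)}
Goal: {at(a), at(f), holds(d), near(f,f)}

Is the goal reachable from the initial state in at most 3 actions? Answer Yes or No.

1. move(f,a)  →  {holds(d), holds(f), near(d,d), near(f,a), near(f,f), on(a), on(f)}
2. tag(f,a)  →  {at(a), at(f), holds(d), holds(f), near(d,d), near(f,f)}
optimal plan length = 2; 2 ≤ 3

Yes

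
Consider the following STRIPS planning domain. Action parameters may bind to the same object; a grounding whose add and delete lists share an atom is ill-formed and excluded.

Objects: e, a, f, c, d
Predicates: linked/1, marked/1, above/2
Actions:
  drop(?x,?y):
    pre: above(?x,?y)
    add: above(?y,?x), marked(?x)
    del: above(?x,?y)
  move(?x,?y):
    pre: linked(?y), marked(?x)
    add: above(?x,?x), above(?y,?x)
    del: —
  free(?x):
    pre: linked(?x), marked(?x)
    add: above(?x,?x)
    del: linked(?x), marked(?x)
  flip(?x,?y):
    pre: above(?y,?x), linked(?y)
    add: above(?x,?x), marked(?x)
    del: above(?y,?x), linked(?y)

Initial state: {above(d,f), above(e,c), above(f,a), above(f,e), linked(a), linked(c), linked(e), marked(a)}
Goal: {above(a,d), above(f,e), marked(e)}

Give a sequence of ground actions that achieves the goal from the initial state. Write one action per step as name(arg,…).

1. drop(e,c)  →  {above(c,e), above(d,f), above(f,a), above(f,e), linked(a), linked(c), linked(e), marked(a), marked(e)}
2. drop(d,f)  →  {above(c,e), above(f,a), above(f,d), above(f,e), linked(a), linked(c), linked(e), marked(a), marked(d), marked(e)}
3. move(d,a)  →  {above(a,d), above(c,e), above(d,d), above(f,a), above(f,d), above(f,e), linked(a), linked(c), linked(e), marked(a), marked(d), marked(e)}

drop(e,c); drop(d,f); move(d,a)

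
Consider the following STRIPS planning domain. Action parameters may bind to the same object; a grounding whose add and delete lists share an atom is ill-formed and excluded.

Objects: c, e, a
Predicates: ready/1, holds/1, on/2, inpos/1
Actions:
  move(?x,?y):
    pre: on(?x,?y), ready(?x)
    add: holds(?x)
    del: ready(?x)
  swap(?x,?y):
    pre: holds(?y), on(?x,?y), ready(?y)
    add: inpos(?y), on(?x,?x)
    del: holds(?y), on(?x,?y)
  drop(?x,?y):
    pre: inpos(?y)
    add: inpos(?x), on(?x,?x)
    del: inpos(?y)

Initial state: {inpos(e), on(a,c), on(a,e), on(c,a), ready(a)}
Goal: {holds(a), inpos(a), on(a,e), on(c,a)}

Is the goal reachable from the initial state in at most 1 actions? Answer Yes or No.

No

1. move(a,c)  →  {holds(a), inpos(e), on(a,c), on(a,e), on(c,a)}
2. drop(a,e)  →  {holds(a), inpos(a), on(a,a), on(a,c), on(a,e), on(c,a)}
optimal plan length = 2; 2 > 1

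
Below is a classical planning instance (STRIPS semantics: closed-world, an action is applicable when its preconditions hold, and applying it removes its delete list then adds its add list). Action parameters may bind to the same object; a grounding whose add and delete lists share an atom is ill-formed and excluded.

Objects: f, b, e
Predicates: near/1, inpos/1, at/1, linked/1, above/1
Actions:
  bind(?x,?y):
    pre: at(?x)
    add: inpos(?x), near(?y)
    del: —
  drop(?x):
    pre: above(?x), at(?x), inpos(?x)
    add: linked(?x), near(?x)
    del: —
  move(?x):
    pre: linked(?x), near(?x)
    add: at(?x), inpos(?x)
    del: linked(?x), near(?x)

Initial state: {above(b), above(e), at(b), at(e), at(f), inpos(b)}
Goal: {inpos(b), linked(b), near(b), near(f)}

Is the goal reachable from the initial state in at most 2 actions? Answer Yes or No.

1. bind(f,f)  →  {above(b), above(e), at(b), at(e), at(f), inpos(b), inpos(f), near(f)}
2. drop(b)  →  {above(b), above(e), at(b), at(e), at(f), inpos(b), inpos(f), linked(b), near(b), near(f)}
optimal plan length = 2; 2 ≤ 2

Yes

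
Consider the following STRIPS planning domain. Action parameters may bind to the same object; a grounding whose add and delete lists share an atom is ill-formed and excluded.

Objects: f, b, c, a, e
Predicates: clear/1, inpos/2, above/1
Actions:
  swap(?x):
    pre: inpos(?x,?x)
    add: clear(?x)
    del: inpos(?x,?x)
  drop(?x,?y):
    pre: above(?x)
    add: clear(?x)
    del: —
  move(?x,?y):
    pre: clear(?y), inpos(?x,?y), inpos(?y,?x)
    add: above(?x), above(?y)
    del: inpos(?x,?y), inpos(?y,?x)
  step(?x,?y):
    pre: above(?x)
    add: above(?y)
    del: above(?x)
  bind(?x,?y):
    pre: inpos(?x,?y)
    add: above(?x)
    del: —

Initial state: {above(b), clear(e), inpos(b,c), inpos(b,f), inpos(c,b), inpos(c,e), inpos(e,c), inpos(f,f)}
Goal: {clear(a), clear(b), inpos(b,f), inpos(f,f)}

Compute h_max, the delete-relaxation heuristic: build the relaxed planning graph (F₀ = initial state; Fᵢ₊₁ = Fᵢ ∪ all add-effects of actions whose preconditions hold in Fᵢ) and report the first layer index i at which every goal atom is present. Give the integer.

2

F0 = init (8 atoms)
F1 = F0 ∪ {above(a), above(c), above(e), above(f), clear(b), clear(f)}  (14 atoms)
F2 = F1 ∪ {clear(a), clear(c)}  (16 atoms)
goal ⊆ F2  ⇒  h_max = 2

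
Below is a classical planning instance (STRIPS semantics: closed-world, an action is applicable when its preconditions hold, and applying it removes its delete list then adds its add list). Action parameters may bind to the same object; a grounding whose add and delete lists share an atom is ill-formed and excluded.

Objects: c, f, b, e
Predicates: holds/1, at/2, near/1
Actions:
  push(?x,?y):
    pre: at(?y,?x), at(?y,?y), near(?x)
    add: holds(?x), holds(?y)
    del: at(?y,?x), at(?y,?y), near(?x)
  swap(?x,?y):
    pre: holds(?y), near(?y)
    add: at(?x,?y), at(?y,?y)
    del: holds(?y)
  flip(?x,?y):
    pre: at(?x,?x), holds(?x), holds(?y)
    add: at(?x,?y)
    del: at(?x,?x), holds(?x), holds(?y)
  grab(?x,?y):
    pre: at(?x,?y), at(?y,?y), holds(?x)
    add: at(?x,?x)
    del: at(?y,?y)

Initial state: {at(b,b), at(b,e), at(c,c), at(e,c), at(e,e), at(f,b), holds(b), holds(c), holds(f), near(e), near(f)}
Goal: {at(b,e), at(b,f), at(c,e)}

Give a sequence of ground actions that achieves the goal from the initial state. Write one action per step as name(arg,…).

push(e,e); swap(b,f); flip(c,e)

1. push(e,e)  →  {at(b,b), at(b,e), at(c,c), at(e,c), at(f,b), holds(b), holds(c), holds(e), holds(f), near(f)}
2. swap(b,f)  →  {at(b,b), at(b,e), at(b,f), at(c,c), at(e,c), at(f,b), at(f,f), holds(b), holds(c), holds(e), near(f)}
3. flip(c,e)  →  {at(b,b), at(b,e), at(b,f), at(c,e), at(e,c), at(f,b), at(f,f), holds(b), near(f)}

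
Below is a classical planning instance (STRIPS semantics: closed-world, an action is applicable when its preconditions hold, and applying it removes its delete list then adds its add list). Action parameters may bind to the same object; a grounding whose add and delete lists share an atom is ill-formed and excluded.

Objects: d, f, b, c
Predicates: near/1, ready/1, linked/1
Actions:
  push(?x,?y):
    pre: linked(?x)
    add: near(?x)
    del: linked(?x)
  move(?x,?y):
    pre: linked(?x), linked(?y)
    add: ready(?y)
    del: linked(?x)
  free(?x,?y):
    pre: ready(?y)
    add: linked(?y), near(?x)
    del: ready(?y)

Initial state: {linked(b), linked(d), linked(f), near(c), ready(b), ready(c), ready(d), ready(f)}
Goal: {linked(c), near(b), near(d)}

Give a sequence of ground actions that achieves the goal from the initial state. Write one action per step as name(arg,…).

1. push(d,d)  →  {linked(b), linked(f), near(c), near(d), ready(b), ready(c), ready(d), ready(f)}
2. free(b,c)  →  {linked(b), linked(c), linked(f), near(b), near(c), near(d), ready(b), ready(d), ready(f)}

push(d,d); free(b,c)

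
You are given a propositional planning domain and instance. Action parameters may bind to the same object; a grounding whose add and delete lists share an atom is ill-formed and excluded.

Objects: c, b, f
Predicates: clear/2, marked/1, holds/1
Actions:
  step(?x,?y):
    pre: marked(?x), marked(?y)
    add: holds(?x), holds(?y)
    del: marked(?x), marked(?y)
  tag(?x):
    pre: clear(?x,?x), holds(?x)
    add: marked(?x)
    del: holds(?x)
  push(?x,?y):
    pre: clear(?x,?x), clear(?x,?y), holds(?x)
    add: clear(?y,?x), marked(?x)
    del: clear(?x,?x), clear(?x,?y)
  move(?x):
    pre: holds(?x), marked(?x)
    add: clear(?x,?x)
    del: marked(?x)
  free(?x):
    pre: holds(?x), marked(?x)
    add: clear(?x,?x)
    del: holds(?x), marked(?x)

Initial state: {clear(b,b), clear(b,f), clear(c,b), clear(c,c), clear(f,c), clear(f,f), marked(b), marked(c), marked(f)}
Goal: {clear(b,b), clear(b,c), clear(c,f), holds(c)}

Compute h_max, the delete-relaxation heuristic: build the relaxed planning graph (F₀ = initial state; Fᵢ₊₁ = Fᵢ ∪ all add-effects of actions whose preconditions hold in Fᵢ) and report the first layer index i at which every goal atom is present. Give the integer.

2

F0 = init (9 atoms)
F1 = F0 ∪ {holds(b), holds(c), holds(f)}  (12 atoms)
F2 = F1 ∪ {clear(b,c), clear(c,f), clear(f,b)}  (15 atoms)
goal ⊆ F2  ⇒  h_max = 2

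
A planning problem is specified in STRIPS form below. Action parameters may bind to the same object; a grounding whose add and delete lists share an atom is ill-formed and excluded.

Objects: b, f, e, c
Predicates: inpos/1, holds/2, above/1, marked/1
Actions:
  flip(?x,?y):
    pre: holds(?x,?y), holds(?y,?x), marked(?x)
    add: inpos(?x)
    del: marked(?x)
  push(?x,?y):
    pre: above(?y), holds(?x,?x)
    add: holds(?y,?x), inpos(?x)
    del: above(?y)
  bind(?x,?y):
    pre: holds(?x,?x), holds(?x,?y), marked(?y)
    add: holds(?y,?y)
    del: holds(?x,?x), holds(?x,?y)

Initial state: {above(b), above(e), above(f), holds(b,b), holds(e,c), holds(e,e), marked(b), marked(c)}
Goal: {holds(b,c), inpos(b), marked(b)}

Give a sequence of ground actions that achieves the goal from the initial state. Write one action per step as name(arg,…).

push(b,f); bind(e,c); push(c,b)

1. push(b,f)  →  {above(b), above(e), holds(b,b), holds(e,c), holds(e,e), holds(f,b), inpos(b), marked(b), marked(c)}
2. bind(e,c)  →  {above(b), above(e), holds(b,b), holds(c,c), holds(f,b), inpos(b), marked(b), marked(c)}
3. push(c,b)  →  {above(e), holds(b,b), holds(b,c), holds(c,c), holds(f,b), inpos(b), inpos(c), marked(b), marked(c)}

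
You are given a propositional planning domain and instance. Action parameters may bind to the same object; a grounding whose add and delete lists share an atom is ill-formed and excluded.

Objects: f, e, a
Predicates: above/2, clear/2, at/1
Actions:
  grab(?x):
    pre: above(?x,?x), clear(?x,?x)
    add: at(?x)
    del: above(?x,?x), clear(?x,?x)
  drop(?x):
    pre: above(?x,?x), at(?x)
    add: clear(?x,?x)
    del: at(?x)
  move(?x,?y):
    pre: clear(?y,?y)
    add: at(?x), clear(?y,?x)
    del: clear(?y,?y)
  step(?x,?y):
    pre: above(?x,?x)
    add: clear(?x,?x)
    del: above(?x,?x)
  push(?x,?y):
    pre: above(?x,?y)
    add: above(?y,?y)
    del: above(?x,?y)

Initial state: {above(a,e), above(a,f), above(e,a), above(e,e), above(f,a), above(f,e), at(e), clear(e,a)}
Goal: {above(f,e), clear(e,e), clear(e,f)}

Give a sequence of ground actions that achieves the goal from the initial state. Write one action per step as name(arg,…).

1. drop(e)  →  {above(a,e), above(a,f), above(e,a), above(e,e), above(f,a), above(f,e), clear(e,a), clear(e,e)}
2. move(f,e)  →  {above(a,e), above(a,f), above(e,a), above(e,e), above(f,a), above(f,e), at(f), clear(e,a), clear(e,f)}
3. step(e,f)  →  {above(a,e), above(a,f), above(e,a), above(f,a), above(f,e), at(f), clear(e,a), clear(e,e), clear(e,f)}

drop(e); move(f,e); step(e,f)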